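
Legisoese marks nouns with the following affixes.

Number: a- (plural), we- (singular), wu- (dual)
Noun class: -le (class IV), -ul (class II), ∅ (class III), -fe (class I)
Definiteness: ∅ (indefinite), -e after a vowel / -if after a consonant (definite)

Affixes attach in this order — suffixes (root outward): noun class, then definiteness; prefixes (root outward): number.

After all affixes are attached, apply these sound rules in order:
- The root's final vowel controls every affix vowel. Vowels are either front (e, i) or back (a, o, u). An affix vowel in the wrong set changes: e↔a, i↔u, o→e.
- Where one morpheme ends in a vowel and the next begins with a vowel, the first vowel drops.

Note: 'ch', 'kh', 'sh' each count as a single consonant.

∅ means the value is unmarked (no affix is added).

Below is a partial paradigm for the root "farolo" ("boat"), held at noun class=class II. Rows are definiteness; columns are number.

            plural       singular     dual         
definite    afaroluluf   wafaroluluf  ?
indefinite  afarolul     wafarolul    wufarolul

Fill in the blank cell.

Attach number dual wu- → wufarolo.
Attach noun class class II -ul → wufaroloul.
Attach definiteness definite -if (after consonant 'l') → wufaroloulif.
Apply vowel harmony: wufaroloulif → wufarolouluf.
Apply vowel deletion: wufarolouluf → wufaroluluf.

wufaroluluf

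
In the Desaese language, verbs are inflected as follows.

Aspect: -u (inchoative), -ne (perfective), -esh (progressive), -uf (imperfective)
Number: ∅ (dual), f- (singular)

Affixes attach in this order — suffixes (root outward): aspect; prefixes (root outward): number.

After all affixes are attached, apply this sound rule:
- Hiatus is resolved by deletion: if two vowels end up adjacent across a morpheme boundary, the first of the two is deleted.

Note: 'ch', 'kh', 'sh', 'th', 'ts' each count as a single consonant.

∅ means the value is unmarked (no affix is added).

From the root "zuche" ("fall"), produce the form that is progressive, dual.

zuchesh

Attach aspect progressive -esh → zucheesh.
number = dual: zero marking, form stays zucheesh.
Apply vowel deletion: zucheesh → zuchesh.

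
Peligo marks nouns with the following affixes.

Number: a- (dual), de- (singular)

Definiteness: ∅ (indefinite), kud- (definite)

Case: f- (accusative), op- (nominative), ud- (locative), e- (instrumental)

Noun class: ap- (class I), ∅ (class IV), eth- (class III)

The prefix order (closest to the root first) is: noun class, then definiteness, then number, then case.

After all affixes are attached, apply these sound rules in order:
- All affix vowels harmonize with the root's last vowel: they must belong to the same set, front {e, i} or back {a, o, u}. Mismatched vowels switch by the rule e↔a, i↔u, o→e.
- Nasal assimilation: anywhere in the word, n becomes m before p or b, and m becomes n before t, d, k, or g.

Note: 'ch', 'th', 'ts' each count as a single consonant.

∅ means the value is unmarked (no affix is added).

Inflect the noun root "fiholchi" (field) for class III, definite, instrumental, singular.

Attach noun class class III eth- → ethfiholchi.
Attach definiteness definite kud- → kudethfiholchi.
Attach number singular de- → dekudethfiholchi.
Attach case instrumental e- → edekudethfiholchi.
Apply vowel harmony: edekudethfiholchi → edekidethfiholchi.
Nasal assimilation: no change.

edekidethfiholchi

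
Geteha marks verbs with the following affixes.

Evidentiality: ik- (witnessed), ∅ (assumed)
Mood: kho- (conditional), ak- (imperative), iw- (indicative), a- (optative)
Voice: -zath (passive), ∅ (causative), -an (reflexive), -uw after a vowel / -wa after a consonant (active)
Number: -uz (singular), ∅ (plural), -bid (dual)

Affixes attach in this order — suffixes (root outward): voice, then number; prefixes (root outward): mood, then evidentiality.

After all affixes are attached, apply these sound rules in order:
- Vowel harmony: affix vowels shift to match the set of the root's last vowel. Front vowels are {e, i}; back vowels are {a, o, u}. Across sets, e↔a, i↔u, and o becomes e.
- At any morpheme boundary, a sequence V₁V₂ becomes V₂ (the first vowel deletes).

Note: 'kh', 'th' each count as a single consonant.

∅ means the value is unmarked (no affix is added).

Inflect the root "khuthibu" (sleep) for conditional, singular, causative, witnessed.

ukkhokhuthibuz

voice = causative: zero marking, form stays khuthibu.
Attach mood conditional kho- → khokhuthibu.
Attach evidentiality witnessed ik- → ikkhokhuthibu.
Attach number singular -uz → ikkhokhuthibuuz.
Apply vowel harmony: ikkhokhuthibuuz → ukkhokhuthibuuz.
Apply vowel deletion: ukkhokhuthibuuz → ukkhokhuthibuz.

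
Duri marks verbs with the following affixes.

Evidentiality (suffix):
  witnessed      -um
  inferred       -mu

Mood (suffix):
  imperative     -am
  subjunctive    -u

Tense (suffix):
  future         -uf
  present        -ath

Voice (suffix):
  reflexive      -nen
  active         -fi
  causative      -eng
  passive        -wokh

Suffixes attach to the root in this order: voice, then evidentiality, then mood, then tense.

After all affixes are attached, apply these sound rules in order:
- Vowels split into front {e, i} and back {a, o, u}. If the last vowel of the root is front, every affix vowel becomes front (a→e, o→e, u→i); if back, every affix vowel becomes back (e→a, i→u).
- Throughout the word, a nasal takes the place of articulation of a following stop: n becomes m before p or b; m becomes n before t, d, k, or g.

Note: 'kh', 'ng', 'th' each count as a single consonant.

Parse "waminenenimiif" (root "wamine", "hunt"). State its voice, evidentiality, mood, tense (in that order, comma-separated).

Segment: wamine-nen-um-u-uf.
voice: -nen → reflexive.
evidentiality: -um → witnessed.
mood: -u → subjunctive.
tense: -uf → future.

reflexive, witnessed, subjunctive, future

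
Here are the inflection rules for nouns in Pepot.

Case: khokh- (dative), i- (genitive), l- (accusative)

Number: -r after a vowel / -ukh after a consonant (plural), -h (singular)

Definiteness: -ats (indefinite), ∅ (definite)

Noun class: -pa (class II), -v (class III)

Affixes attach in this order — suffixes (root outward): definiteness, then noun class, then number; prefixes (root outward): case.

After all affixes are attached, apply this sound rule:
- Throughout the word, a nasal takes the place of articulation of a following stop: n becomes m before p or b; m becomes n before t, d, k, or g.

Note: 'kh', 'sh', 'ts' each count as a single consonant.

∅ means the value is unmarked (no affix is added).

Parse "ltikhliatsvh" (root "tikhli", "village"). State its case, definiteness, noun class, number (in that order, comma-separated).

accusative, indefinite, class III, singular

Segment: l-tikhli-ats-v-h.
case: l- → accusative.
definiteness: -ats → indefinite.
noun class: -v → class III.
number: -h → singular.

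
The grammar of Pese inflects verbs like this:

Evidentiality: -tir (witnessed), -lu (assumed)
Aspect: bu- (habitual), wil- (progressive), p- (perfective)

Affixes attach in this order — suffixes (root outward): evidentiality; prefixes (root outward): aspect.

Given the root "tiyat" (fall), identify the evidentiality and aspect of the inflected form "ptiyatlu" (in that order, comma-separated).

assumed, perfective

Segment: p-tiyat-lu.
evidentiality: -lu → assumed.
aspect: p- → perfective.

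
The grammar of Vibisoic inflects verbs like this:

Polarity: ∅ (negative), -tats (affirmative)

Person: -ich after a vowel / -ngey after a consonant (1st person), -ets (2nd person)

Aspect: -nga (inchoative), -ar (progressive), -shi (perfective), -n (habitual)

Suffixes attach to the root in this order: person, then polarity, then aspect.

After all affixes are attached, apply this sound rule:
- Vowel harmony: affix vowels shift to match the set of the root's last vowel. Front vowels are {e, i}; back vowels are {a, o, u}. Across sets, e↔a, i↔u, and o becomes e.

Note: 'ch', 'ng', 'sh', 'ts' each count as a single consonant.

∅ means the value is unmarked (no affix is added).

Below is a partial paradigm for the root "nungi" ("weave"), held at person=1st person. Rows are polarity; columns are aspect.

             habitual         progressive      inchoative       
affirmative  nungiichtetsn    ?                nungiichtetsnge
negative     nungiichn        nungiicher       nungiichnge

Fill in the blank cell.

Attach person 1st person -ich (after vowel 'i') → nungiich.
Attach polarity affirmative -tats → nungiichtats.
Attach aspect progressive -ar → nungiichtatsar.
Apply vowel harmony: nungiichtatsar → nungiichtetser.

nungiichtetser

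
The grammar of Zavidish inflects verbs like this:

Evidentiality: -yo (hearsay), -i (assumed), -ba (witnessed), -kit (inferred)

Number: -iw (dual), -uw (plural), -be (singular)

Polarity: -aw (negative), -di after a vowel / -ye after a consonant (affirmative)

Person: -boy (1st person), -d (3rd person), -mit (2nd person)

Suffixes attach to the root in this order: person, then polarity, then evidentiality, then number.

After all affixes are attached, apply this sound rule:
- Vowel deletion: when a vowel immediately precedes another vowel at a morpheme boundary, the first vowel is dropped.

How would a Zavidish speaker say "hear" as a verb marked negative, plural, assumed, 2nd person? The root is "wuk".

Attach person 2nd person -mit → wukmit.
Attach polarity negative -aw → wukmitaw.
Attach evidentiality assumed -i → wukmitawi.
Attach number plural -uw → wukmitawiuw.
Apply vowel deletion: wukmitawiuw → wukmitawuw.

wukmitawuw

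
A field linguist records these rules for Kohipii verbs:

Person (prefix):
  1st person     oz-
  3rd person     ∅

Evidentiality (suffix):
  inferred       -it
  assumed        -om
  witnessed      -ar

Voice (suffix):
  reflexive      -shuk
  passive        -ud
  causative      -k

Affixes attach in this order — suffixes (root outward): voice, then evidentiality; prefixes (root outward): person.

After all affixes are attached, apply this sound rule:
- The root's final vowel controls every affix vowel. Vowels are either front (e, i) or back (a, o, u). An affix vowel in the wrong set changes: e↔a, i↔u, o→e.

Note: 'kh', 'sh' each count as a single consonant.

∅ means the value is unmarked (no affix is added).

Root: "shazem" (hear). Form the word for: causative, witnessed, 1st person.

Attach person 1st person oz- → ozshazem.
Attach voice causative -k → ozshazemk.
Attach evidentiality witnessed -ar → ozshazemkar.
Apply vowel harmony: ozshazemkar → ezshazemker.

ezshazemker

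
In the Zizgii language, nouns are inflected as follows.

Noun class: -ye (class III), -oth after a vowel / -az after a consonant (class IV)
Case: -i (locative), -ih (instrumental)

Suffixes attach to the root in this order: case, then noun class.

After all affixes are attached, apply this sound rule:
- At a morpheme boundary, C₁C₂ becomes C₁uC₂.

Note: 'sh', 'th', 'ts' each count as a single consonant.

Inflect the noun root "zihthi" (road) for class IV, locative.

Attach case locative -i → zihthii.
Attach noun class class IV -oth (after vowel 'i') → zihthiioth.
Epenthesis: no change.

zihthiioth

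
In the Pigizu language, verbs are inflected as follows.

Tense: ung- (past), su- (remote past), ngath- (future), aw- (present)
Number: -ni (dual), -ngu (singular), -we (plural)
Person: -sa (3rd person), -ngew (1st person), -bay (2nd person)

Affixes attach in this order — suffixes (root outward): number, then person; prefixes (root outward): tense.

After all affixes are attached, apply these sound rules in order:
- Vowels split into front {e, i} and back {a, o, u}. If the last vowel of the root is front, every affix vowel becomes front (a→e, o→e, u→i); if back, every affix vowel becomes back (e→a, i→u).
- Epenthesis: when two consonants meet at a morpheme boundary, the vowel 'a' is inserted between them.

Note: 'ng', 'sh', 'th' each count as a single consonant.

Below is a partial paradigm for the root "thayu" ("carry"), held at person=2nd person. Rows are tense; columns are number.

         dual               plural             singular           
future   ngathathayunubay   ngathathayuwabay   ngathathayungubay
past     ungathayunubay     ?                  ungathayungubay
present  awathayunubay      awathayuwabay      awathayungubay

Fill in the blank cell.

ungathayuwabay

Attach number plural -we → thayuwe.
Attach tense past ung- → ungthayuwe.
Attach person 2nd person -bay → ungthayuwebay.
Apply vowel harmony: ungthayuwebay → ungthayuwabay.
Apply epenthesis: ungthayuwabay → ungathayuwabay.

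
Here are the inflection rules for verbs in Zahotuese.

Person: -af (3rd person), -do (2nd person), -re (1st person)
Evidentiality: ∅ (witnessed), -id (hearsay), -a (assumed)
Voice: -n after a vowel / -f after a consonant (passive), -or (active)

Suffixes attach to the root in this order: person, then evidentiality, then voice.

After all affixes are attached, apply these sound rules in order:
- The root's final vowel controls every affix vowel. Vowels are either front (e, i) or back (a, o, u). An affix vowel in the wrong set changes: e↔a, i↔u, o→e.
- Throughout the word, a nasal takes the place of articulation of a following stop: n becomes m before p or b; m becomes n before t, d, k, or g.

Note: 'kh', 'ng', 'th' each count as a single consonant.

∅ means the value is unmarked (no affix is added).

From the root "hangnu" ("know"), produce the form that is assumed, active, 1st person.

Attach person 1st person -re → hangnure.
Attach evidentiality assumed -a → hangnurea.
Attach voice active -or → hangnureaor.
Apply vowel harmony: hangnureaor → hangnuraaor.
Nasal assimilation: no change.

hangnuraaor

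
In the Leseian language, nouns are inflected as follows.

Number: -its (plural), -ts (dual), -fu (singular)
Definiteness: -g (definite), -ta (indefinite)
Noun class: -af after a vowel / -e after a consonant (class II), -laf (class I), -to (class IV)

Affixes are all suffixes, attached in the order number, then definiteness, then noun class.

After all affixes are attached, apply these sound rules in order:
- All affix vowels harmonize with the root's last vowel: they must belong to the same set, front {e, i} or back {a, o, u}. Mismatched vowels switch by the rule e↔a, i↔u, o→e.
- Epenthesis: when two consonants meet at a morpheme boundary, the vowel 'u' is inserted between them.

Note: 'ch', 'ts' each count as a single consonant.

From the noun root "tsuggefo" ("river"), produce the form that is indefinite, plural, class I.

tsuggefoutsutalaf

Attach number plural -its → tsuggefoits.
Attach definiteness indefinite -ta → tsuggefoitsta.
Attach noun class class I -laf → tsuggefoitstalaf.
Apply vowel harmony: tsuggefoitstalaf → tsuggefoutstalaf.
Apply epenthesis: tsuggefoutstalaf → tsuggefoutsutalaf.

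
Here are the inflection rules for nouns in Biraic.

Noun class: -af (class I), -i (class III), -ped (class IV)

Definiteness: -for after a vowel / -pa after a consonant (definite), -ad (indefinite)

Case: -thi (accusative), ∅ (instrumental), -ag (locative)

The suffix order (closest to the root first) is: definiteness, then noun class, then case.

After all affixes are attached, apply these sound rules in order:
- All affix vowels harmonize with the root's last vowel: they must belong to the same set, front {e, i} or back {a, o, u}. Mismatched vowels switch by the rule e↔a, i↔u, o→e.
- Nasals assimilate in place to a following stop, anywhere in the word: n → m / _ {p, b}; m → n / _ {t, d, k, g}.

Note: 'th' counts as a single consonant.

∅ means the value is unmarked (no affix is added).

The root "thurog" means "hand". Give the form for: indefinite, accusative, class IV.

thurogadpadthu

Attach definiteness indefinite -ad → thurogad.
Attach noun class class IV -ped → thurogadped.
Attach case accusative -thi → thurogadpedthi.
Apply vowel harmony: thurogadpedthi → thurogadpadthu.
Nasal assimilation: no change.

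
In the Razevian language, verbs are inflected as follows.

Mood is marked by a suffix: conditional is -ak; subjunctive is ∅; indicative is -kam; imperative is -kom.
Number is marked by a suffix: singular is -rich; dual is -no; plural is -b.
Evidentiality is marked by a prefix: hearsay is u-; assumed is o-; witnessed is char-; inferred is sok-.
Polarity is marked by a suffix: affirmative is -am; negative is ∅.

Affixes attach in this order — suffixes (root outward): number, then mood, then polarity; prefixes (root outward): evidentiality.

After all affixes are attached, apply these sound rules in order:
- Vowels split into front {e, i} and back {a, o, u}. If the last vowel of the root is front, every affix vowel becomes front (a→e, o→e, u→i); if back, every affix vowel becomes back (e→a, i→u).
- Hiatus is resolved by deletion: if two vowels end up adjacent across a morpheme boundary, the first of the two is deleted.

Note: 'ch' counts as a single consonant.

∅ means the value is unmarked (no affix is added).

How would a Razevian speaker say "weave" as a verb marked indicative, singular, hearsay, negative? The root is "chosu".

Attach number singular -rich → chosurich.
Attach mood indicative -kam → chosurichkam.
Attach evidentiality hearsay u- → uchosurichkam.
polarity = negative: zero marking, form stays uchosurichkam.
Apply vowel harmony: uchosurichkam → uchosuruchkam.
Vowel deletion: no change.

uchosuruchkam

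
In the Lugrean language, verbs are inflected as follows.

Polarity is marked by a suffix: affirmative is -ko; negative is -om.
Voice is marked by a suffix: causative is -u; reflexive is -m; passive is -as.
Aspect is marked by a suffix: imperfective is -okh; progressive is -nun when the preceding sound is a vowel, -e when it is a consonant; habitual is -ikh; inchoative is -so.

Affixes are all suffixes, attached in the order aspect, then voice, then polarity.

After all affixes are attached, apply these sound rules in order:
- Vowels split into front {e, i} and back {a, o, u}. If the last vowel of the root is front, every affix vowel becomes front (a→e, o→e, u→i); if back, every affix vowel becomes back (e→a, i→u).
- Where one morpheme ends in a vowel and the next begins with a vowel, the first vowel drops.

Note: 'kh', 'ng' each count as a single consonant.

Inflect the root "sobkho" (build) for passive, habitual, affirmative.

Attach aspect habitual -ikh → sobkhoikh.
Attach voice passive -as → sobkhoikhas.
Attach polarity affirmative -ko → sobkhoikhasko.
Apply vowel harmony: sobkhoikhasko → sobkhoukhasko.
Apply vowel deletion: sobkhoukhasko → sobkhukhasko.

sobkhukhasko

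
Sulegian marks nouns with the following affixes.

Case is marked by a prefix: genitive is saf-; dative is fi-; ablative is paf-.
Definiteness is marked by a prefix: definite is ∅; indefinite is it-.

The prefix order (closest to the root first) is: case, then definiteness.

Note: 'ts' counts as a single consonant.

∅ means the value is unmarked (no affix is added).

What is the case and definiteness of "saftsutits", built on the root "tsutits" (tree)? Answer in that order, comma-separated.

Segment: saf-tsutits.
case: saf- → genitive.
definiteness: ∅ → definite.

genitive, definite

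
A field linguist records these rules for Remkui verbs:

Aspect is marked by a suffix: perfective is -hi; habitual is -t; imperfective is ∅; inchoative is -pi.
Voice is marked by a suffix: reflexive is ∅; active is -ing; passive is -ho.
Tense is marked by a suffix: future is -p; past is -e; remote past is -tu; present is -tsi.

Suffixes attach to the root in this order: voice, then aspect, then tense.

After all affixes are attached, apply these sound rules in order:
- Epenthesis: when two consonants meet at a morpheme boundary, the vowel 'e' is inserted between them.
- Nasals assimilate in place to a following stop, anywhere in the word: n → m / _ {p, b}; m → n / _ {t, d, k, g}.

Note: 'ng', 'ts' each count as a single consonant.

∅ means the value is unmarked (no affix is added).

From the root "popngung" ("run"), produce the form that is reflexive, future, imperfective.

popngungep

voice = reflexive: zero marking, form stays popngung.
aspect = imperfective: zero marking, form stays popngung.
Attach tense future -p → popngungp.
Apply epenthesis: popngungp → popngungep.
Nasal assimilation: no change.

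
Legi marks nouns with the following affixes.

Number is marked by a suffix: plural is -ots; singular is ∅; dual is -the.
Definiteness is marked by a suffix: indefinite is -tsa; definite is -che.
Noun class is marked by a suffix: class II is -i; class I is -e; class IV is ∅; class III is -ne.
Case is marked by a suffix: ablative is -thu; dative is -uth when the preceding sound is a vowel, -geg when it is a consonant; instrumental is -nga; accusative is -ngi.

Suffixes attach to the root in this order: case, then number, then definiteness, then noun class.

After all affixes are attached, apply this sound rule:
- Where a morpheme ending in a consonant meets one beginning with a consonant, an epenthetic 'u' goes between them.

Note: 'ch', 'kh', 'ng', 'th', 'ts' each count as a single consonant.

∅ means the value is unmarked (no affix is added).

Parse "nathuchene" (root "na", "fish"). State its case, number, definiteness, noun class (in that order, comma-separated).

Segment: na-thu-che-ne.
case: -thu → ablative.
number: ∅ → singular.
definiteness: -che → definite.
noun class: -ne → class III.

ablative, singular, definite, class III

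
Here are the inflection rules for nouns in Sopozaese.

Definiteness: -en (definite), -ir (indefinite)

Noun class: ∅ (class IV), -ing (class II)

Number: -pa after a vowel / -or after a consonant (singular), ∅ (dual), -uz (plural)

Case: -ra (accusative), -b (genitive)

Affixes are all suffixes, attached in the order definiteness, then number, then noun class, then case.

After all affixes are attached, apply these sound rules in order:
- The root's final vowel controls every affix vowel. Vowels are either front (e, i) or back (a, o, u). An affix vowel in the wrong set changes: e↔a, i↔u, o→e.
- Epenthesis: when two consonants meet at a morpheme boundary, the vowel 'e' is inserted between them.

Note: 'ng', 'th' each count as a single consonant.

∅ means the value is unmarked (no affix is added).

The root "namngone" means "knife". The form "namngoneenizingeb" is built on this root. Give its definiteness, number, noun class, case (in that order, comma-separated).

definite, plural, class II, genitive

Segment: namngone-en-uz-ing-b.
definiteness: -en → definite.
number: -uz → plural.
noun class: -ing → class II.
case: -b → genitive.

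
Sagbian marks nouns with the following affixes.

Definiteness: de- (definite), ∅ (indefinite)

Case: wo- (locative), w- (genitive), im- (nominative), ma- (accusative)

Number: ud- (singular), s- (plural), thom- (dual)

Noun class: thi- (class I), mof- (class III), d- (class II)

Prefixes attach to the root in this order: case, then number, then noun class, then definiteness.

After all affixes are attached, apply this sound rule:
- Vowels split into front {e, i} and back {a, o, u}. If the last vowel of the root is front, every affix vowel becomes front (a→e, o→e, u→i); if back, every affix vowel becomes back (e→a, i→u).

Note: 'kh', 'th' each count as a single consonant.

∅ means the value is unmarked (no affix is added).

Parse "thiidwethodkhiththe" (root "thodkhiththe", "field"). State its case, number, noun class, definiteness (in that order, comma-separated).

locative, singular, class I, indefinite

Segment: thi-ud-wo-thodkhiththe.
case: wo- → locative.
number: ud- → singular.
noun class: thi- → class I.
definiteness: ∅ → indefinite.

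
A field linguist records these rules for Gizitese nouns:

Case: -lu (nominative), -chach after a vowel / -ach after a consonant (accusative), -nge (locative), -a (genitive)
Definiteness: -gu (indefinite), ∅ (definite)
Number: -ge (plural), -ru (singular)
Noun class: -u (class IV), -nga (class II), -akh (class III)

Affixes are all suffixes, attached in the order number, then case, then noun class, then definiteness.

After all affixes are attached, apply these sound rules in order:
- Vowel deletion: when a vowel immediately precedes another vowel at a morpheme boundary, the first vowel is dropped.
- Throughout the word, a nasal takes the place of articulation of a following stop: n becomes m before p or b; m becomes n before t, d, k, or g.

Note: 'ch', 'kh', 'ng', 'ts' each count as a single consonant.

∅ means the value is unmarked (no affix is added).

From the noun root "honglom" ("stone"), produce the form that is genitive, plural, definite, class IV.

honglongu

Attach number plural -ge → honglomge.
Attach case genitive -a → honglomgea.
Attach noun class class IV -u → honglomgeau.
definiteness = definite: zero marking, form stays honglomgeau.
Apply vowel deletion: honglomgeau → honglomgu.
Apply nasal assimilation: honglomgu → honglongu.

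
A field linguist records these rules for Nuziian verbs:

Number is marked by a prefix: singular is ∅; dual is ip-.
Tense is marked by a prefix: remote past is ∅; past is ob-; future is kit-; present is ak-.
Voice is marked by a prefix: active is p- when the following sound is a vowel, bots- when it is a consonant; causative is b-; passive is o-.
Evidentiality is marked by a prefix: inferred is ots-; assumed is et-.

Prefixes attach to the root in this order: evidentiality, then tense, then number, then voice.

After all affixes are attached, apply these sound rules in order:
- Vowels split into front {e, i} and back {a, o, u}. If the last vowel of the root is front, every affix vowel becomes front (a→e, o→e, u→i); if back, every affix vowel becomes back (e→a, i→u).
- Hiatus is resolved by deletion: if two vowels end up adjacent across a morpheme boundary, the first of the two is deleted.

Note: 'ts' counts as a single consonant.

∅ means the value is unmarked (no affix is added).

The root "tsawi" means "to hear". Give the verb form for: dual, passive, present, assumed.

Attach evidentiality assumed et- → ettsawi.
Attach tense present ak- → akettsawi.
Attach number dual ip- → ipakettsawi.
Attach voice passive o- → oipakettsawi.
Apply vowel harmony: oipakettsawi → eipekettsawi.
Apply vowel deletion: eipekettsawi → ipekettsawi.

ipekettsawi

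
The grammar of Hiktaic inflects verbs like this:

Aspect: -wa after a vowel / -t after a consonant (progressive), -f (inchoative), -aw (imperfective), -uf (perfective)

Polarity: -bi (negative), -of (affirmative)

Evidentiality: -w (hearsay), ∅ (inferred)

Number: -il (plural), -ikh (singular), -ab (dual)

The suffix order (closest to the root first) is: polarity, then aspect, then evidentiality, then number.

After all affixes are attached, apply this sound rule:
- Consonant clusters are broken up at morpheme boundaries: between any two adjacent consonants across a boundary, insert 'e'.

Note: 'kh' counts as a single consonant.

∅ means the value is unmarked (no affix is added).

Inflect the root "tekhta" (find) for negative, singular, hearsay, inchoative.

Attach polarity negative -bi → tekhtabi.
Attach aspect inchoative -f → tekhtabif.
Attach evidentiality hearsay -w → tekhtabifw.
Attach number singular -ikh → tekhtabifwikh.
Apply epenthesis: tekhtabifwikh → tekhtabifewikh.

tekhtabifewikh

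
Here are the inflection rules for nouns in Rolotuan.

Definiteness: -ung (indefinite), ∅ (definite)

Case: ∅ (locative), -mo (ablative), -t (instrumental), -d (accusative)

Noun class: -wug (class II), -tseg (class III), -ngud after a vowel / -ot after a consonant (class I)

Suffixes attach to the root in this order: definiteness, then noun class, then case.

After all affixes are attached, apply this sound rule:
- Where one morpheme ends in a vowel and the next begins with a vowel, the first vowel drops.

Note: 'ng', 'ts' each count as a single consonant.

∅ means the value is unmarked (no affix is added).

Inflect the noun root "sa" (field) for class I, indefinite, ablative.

sungotmo

Attach definiteness indefinite -ung → saung.
Attach noun class class I -ot (after consonant 'ng') → saungot.
Attach case ablative -mo → saungotmo.
Apply vowel deletion: saungotmo → sungotmo.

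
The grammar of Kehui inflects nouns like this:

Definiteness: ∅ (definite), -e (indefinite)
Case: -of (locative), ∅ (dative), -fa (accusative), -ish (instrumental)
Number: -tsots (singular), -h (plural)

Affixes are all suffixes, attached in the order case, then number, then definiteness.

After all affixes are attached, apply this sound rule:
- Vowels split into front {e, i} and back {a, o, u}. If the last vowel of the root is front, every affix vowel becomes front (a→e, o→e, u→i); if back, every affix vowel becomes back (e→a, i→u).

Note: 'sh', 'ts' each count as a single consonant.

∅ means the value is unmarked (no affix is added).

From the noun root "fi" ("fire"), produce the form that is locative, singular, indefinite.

fieftsetse

Attach case locative -of → fiof.
Attach number singular -tsots → fioftsots.
Attach definiteness indefinite -e → fioftsotse.
Apply vowel harmony: fioftsotse → fieftsetse.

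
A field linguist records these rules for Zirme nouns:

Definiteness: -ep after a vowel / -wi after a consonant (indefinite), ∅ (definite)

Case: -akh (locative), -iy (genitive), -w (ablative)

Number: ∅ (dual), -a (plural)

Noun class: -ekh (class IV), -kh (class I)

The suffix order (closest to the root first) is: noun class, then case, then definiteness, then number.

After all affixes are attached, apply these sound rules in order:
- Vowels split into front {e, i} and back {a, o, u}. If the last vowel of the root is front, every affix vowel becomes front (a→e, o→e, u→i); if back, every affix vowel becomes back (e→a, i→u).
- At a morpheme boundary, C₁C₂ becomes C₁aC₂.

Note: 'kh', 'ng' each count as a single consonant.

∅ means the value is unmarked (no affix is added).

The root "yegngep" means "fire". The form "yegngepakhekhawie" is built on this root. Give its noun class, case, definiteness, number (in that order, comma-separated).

class I, locative, indefinite, plural

Segment: yegngep-kh-akh-wi-a.
noun class: -kh → class I.
case: -akh → locative.
definiteness: -ep/wi → indefinite.
number: -a → plural.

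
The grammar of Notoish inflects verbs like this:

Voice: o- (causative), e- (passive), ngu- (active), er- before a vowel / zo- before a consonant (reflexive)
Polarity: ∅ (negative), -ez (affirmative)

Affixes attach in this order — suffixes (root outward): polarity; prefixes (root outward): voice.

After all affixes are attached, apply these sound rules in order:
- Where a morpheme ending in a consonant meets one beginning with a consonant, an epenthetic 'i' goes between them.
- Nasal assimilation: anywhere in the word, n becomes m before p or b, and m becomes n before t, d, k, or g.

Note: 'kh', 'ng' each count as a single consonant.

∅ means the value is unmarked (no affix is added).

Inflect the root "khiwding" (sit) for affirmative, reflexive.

Attach voice reflexive zo- (before consonant 'kh') → zokhiwding.
Attach polarity affirmative -ez → zokhiwdingez.
Epenthesis: no change.
Nasal assimilation: no change.

zokhiwdingez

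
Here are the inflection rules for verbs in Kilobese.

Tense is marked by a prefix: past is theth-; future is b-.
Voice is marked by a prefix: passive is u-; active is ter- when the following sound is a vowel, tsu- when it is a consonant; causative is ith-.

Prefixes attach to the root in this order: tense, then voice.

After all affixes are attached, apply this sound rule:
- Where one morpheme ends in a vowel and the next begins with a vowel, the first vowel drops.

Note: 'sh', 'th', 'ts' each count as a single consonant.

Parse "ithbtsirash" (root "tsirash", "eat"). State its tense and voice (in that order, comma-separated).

Segment: ith-b-tsirash.
tense: b- → future.
voice: ith- → causative.

future, causative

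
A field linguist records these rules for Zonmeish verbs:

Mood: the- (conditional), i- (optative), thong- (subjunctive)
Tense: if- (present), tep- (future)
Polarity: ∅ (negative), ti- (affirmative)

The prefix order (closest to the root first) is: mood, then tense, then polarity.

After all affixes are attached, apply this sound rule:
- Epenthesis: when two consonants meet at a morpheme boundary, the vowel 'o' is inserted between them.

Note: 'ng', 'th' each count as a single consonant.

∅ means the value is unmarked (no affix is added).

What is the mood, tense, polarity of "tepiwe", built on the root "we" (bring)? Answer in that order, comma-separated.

Segment: tep-i-we.
mood: i- → optative.
tense: tep- → future.
polarity: ∅ → negative.

optative, future, negative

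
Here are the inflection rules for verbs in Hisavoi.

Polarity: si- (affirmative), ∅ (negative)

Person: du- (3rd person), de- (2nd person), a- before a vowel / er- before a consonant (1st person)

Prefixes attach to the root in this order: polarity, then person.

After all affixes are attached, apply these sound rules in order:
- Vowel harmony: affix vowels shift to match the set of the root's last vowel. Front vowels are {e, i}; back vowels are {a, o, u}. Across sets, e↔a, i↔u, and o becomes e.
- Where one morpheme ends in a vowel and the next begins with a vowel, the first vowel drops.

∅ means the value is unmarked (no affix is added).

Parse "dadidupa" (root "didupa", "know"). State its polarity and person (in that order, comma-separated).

negative, 2nd person

Segment: de-didupa.
polarity: ∅ → negative.
person: de- → 2nd person.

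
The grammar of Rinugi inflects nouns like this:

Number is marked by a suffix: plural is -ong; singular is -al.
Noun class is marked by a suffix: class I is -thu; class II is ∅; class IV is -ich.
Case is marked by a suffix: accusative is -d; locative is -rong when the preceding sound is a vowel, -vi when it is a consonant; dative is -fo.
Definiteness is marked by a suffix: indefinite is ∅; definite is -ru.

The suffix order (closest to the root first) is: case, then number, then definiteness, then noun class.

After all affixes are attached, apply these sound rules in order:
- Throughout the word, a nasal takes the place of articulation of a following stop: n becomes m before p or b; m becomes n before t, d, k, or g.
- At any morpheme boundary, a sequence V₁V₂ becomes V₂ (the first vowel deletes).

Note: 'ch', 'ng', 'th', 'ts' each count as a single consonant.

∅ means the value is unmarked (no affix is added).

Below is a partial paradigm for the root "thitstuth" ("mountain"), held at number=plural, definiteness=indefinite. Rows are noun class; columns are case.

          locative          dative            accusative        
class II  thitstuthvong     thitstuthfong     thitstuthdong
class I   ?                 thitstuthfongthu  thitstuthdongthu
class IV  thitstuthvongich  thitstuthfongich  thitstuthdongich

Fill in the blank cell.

thitstuthvongthu

Attach case locative -vi (after consonant 'th') → thitstuthvi.
Attach number plural -ong → thitstuthviong.
definiteness = indefinite: zero marking, form stays thitstuthviong.
Attach noun class class I -thu → thitstuthviongthu.
Nasal assimilation: no change.
Apply vowel deletion: thitstuthviongthu → thitstuthvongthu.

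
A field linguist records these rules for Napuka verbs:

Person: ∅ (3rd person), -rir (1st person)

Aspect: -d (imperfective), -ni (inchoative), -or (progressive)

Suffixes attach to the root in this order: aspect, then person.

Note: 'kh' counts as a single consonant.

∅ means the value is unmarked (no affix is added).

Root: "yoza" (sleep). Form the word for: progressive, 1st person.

Attach aspect progressive -or → yozaor.
Attach person 1st person -rir → yozaorrir.

yozaorrir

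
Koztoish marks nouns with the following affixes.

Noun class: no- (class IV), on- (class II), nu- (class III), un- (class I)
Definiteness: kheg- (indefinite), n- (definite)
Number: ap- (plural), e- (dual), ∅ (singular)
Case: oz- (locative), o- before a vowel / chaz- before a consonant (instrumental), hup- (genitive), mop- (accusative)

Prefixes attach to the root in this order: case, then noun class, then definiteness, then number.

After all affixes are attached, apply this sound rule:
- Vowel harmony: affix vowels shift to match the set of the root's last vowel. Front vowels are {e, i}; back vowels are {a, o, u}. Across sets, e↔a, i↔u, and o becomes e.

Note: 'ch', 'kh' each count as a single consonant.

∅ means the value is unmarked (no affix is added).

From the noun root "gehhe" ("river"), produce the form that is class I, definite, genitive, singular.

Attach case genitive hup- → hupgehhe.
Attach noun class class I un- → unhupgehhe.
Attach definiteness definite n- → nunhupgehhe.
number = singular: zero marking, form stays nunhupgehhe.
Apply vowel harmony: nunhupgehhe → ninhipgehhe.

ninhipgehhe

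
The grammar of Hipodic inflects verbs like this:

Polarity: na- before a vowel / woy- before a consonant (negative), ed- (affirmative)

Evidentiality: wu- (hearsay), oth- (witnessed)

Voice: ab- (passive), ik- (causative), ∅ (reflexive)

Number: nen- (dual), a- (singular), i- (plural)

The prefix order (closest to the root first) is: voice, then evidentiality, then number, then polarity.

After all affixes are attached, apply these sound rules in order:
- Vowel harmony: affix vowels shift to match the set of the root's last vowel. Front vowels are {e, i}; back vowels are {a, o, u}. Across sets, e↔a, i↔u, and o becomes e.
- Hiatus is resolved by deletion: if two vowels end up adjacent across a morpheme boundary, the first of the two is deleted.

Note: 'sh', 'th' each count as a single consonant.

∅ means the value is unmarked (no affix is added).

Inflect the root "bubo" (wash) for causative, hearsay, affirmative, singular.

adawukbubo

Attach voice causative ik- → ikbubo.
Attach evidentiality hearsay wu- → wuikbubo.
Attach number singular a- → awuikbubo.
Attach polarity affirmative ed- → edawuikbubo.
Apply vowel harmony: edawuikbubo → adawuukbubo.
Apply vowel deletion: adawuukbubo → adawukbubo.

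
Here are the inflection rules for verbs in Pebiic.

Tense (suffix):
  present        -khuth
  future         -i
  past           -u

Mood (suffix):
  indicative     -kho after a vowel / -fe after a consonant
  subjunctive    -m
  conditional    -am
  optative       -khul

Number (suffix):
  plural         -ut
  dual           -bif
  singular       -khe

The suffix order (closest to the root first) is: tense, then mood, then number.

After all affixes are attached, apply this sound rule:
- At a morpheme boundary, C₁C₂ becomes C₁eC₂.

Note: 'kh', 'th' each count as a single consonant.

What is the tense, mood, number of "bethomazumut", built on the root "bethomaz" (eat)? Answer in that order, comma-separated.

Segment: bethomaz-u-m-ut.
tense: -u → past.
mood: -m → subjunctive.
number: -ut → plural.

past, subjunctive, plural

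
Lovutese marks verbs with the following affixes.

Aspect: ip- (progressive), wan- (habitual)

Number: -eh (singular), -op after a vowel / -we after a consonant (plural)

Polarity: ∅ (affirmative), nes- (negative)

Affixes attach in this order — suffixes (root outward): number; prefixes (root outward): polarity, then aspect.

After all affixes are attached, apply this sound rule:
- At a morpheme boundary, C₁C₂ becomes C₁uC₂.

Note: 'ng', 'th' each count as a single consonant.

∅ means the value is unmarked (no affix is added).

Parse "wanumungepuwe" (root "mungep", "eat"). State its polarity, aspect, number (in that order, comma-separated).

affirmative, habitual, plural

Segment: wan-mungep-we.
polarity: ∅ → affirmative.
aspect: wan- → habitual.
number: -op/we → plural.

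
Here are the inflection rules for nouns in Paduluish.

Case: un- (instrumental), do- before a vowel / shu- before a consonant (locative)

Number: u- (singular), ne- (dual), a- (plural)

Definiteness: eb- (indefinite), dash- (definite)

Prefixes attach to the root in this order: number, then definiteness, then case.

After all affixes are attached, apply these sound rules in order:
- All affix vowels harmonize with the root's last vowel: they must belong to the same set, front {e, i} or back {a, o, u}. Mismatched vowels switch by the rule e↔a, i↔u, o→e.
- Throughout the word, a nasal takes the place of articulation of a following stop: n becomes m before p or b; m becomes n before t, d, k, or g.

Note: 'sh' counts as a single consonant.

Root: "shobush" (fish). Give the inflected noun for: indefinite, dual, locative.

Attach number dual ne- → neshobush.
Attach definiteness indefinite eb- → ebneshobush.
Attach case locative do- (before vowel 'e') → doebneshobush.
Apply vowel harmony: doebneshobush → doabnashobush.
Nasal assimilation: no change.

doabnashobush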